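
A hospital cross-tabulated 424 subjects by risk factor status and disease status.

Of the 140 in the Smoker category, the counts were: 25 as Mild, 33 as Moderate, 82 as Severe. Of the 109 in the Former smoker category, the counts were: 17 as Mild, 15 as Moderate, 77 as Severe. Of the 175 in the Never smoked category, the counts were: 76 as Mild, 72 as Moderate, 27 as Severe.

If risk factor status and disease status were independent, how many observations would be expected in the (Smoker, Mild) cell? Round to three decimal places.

Row total (Smoker) = 140; column total (Mild) = 118; grand total N = 424.
Expected count = (row total × column total) / N = 140 × 118 / 424 = 38.962.

38.962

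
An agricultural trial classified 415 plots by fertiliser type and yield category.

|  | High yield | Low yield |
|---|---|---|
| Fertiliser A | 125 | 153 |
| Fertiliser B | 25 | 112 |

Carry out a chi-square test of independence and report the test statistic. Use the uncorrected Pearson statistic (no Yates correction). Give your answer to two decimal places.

28.38

Row totals: 278, 137. Column totals: 150, 265. Grand total N = 415.
Expected counts (row total × column total / N):
  Fertiliser A, High yield: 278×150/415 = 100.482
  Fertiliser A, Low yield: 278×265/415 = 177.518
  Fertiliser B, High yield: 137×150/415 = 49.518
  Fertiliser B, Low yield: 137×265/415 = 87.482
Contributions (O − E)²/E:
  (125 − 100.482)²/100.482 = 5.9825
  (153 − 177.518)²/177.518 = 3.3863
  (25 − 49.518)²/49.518 = 12.1397
  (112 − 87.482)²/87.482 = 6.8715
χ² = 5.9825 + 3.3863 + 12.1397 + 6.8715 = 28.38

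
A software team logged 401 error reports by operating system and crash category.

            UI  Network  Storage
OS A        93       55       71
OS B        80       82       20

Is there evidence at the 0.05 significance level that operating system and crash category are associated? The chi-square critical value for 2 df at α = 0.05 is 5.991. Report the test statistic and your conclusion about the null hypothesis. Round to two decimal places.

31.74; reject H₀

Row totals: 219, 182. Column totals: 173, 137, 91. Grand total N = 401.
Expected counts (row total × column total / N):
  OS A, UI: 219×173/401 = 94.481
  OS A, Network: 219×137/401 = 74.820
  OS A, Storage: 219×91/401 = 49.698
  OS B, UI: 182×173/401 = 78.519
  OS B, Network: 182×137/401 = 62.180
  OS B, Storage: 182×91/401 = 41.302
Contributions (O − E)²/E:
  (93 − 94.481)²/94.481 = 0.0232
  (55 − 74.820)²/74.820 = 5.2504
  (71 − 49.698)²/49.698 = 9.1307
  (80 − 78.519)²/78.519 = 0.0279
  (82 − 62.180)²/62.180 = 6.3177
  (20 − 41.302)²/41.302 = 10.9868
χ² = 0.0232 + 5.2504 + 9.1307 + 0.0279 + 6.3177 + 10.9868 = 31.74
df = (2−1)(3−1) = 2. Since 31.74 > 5.991, reject the null hypothesis of independence at α = 0.05.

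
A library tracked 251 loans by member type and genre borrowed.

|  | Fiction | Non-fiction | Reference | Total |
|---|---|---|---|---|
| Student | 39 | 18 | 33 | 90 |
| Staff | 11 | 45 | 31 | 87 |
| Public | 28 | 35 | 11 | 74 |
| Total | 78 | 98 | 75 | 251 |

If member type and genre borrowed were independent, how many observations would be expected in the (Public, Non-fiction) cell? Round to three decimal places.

Row total (Public) = 74; column total (Non-fiction) = 98; grand total N = 251.
Expected count = (row total × column total) / N = 74 × 98 / 251 = 28.892.

28.892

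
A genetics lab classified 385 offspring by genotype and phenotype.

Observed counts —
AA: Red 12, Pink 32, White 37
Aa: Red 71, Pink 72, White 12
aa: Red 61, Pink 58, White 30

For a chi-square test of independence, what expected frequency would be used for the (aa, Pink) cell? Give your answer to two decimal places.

62.70

Row total (aa) = 149; column total (Pink) = 162; grand total N = 385.
Expected count = (row total × column total) / N = 149 × 162 / 385 = 62.70.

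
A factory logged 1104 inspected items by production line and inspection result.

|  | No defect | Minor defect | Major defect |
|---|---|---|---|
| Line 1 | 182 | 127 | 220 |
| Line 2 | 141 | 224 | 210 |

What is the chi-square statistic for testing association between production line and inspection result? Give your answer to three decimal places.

30.379

Row totals: 529, 575. Column totals: 323, 351, 430. Grand total N = 1104.
Expected counts (row total × column total / N):
  Line 1, No defect: 529×323/1104 = 154.7708
  Line 1, Minor defect: 529×351/1104 = 168.1875
  Line 1, Major defect: 529×430/1104 = 206.0417
  Line 2, No defect: 575×323/1104 = 168.2292
  Line 2, Minor defect: 575×351/1104 = 182.8125
  Line 2, Major defect: 575×430/1104 = 223.9583
Contributions (O − E)²/E:
  (182 − 154.7708)²/154.7708 = 4.7905
  (127 − 168.1875)²/168.1875 = 10.0864
  (220 − 206.0417)²/206.0417 = 0.9456
  (141 − 168.2292)²/168.2292 = 4.4073
  (224 − 182.8125)²/182.8125 = 9.2795
  (210 − 223.9583)²/223.9583 = 0.8700
χ² = 4.7905 + 10.0864 + 0.9456 + 4.4073 + 9.2795 + 0.8700 = 30.379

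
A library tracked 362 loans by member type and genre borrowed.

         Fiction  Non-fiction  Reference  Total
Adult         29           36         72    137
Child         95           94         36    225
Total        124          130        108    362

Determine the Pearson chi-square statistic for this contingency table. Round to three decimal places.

54.855

Grand total N = 362.
Expected counts (row total × column total / N):
  Adult, Fiction: 137×124/362 = 46.92818
  Adult, Non-fiction: 137×130/362 = 49.19890
  Adult, Reference: 137×108/362 = 40.87293
  Child, Fiction: 225×124/362 = 77.07182
  Child, Non-fiction: 225×130/362 = 80.80110
  Child, Reference: 225×108/362 = 67.12707
Contributions (O − E)²/E:
  (29 − 46.92818)²/46.92818 = 6.8492
  (36 − 49.19890)²/49.19890 = 3.5410
  (72 − 40.87293)²/40.87293 = 23.7050
  (95 − 77.07182)²/77.07182 = 4.1704
  (94 − 80.80110)²/80.80110 = 2.1560
  (36 − 67.12707)²/67.12707 = 14.4337
χ² = 6.8492 + 3.5410 + 23.7050 + 4.1704 + 2.1560 + 14.4337 = 54.855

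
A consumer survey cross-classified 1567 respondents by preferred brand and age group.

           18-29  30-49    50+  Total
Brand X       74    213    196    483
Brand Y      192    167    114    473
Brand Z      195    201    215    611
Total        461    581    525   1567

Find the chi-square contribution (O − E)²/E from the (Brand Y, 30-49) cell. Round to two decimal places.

0.40

Row total (Brand Y) = 473; column total (30-49) = 581; N = 1567.
Expected count E = 473 × 581 / 1567 = 175.375.
Contribution = (O − E)²/E = (167 − 175.375)² / 175.375 = 0.40.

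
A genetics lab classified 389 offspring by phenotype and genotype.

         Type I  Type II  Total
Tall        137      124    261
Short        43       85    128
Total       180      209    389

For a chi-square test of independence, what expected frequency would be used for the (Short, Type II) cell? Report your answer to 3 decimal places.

68.771

Row total (Short) = 128; column total (Type II) = 209; grand total N = 389.
Expected count = (row total × column total) / N = 128 × 209 / 389 = 68.771.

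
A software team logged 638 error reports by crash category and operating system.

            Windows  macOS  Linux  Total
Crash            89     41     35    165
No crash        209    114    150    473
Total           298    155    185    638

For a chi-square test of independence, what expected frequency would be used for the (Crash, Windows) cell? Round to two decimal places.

Row total (Crash) = 165; column total (Windows) = 298; grand total N = 638.
Expected count = (row total × column total) / N = 165 × 298 / 638 = 77.07.

77.07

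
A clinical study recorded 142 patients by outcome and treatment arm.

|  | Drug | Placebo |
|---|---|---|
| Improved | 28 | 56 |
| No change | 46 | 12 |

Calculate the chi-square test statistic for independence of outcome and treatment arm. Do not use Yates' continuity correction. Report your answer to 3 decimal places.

29.063

Row totals: 84, 58. Column totals: 74, 68. Grand total N = 142.
Expected counts (row total × column total / N):
  Improved, Drug: 84×74/142 = 43.7746
  Improved, Placebo: 84×68/142 = 40.2254
  No change, Drug: 58×74/142 = 30.2254
  No change, Placebo: 58×68/142 = 27.7746
Contributions (O − E)²/E:
  (28 − 43.7746)²/43.7746 = 5.6845
  (56 − 40.2254)²/40.2254 = 6.1861
  (46 − 30.2254)²/30.2254 = 8.2327
  (12 − 27.7746)²/27.7746 = 8.9592
χ² = 5.6845 + 6.1861 + 8.2327 + 8.9592 = 29.063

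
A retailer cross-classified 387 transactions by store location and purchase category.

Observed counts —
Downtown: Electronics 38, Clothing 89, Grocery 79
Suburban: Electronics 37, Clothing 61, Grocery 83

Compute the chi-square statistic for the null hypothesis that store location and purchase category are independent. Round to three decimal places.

Row totals: 206, 181. Column totals: 75, 150, 162. Grand total N = 387.
Expected counts (row total × column total / N):
  Downtown, Electronics: 206×75/387 = 39.9225
  Downtown, Clothing: 206×150/387 = 79.8450
  Downtown, Grocery: 206×162/387 = 86.2326
  Suburban, Electronics: 181×75/387 = 35.0775
  Suburban, Clothing: 181×150/387 = 70.1550
  Suburban, Grocery: 181×162/387 = 75.7674
Contributions (O − E)²/E:
  (38 − 39.9225)²/39.9225 = 0.0926
  (89 − 79.8450)²/79.8450 = 1.0497
  (79 − 86.2326)²/86.2326 = 0.6066
  (37 − 35.0775)²/35.0775 = 0.1054
  (61 − 70.1550)²/70.1550 = 1.1947
  (83 − 75.7674)²/75.7674 = 0.6904
χ² = 0.0926 + 1.0497 + 0.6066 + 0.1054 + 1.1947 + 0.6904 = 3.739

3.739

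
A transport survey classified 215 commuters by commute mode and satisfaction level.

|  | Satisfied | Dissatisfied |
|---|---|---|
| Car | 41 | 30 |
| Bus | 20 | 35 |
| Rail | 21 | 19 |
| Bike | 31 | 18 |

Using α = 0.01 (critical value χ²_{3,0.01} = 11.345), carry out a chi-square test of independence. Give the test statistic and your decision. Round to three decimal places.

8.804; fail to reject H₀

Row totals: 71, 55, 40, 49. Column totals: 113, 102. Grand total N = 215.
Expected counts (row total × column total / N):
  Car, Satisfied: 71×113/215 = 37.3163
  Car, Dissatisfied: 71×102/215 = 33.6837
  Bus, Satisfied: 55×113/215 = 28.9070
  Bus, Dissatisfied: 55×102/215 = 26.0930
  Rail, Satisfied: 40×113/215 = 21.0233
  Rail, Dissatisfied: 40×102/215 = 18.9767
  Bike, Satisfied: 49×113/215 = 25.7535
  Bike, Dissatisfied: 49×102/215 = 23.2465
Contributions (O − E)²/E:
  (41 − 37.3163)²/37.3163 = 0.3636
  (30 − 33.6837)²/33.6837 = 0.4029
  (20 − 28.9070)²/28.9070 = 2.7445
  (35 − 26.0930)²/26.0930 = 3.0405
  (21 − 21.0233)²/21.0233 = 0.0000
  (19 − 18.9767)²/18.9767 = 0.0000
  (31 − 25.7535)²/25.7535 = 1.0688
  (18 − 23.2465)²/23.2465 = 1.1841
χ² = 0.3636 + 0.4029 + 2.7445 + 3.0405 + 0.0000 + 0.0000 + 1.0688 + 1.1841 = 8.804
df = (4−1)(2−1) = 3. Since 8.804 < 11.345, fail to reject the null hypothesis of independence at α = 0.01.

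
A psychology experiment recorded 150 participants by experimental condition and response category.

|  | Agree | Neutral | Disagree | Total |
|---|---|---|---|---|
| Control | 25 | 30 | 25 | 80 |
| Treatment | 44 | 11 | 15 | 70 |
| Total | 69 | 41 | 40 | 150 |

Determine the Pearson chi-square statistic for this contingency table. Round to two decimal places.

15.94

Grand total N = 150.
Expected counts (row total × column total / N):
  Control, Agree: 80×69/150 = 36.8000
  Control, Neutral: 80×41/150 = 21.8667
  Control, Disagree: 80×40/150 = 21.3333
  Treatment, Agree: 70×69/150 = 32.2000
  Treatment, Neutral: 70×41/150 = 19.1333
  Treatment, Disagree: 70×40/150 = 18.6667
Contributions (O − E)²/E:
  (25 − 36.8000)²/36.8000 = 3.7837
  (30 − 21.8667)²/21.8667 = 3.0252
  (25 − 21.3333)²/21.3333 = 0.6302
  (44 − 32.2000)²/32.2000 = 4.3242
  (11 − 19.1333)²/19.1333 = 3.4574
  (15 − 18.6667)²/18.6667 = 0.7202
χ² = 3.7837 + 3.0252 + 0.6302 + 4.3242 + 3.4574 + 0.7202 = 15.94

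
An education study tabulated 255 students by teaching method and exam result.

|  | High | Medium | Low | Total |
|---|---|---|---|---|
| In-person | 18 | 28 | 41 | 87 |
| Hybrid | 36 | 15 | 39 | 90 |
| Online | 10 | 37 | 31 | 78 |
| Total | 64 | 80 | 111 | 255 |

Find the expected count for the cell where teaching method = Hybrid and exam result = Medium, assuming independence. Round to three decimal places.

28.235

Row total (Hybrid) = 90; column total (Medium) = 80; grand total N = 255.
Expected count = (row total × column total) / N = 90 × 80 / 255 = 28.235.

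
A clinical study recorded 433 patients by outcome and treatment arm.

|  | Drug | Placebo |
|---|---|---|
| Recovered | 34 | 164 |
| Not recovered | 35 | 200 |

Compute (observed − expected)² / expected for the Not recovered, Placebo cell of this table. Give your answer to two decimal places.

0.03

Row total (Not recovered) = 235; column total (Placebo) = 364; N = 433.
Expected count E = 235 × 364 / 433 = 197.552.
Contribution = (O − E)²/E = (200 − 197.552)² / 197.552 = 0.03.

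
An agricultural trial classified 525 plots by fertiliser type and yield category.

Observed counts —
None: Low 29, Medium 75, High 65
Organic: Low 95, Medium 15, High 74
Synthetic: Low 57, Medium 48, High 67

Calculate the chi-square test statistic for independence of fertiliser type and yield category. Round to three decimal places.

74.804

Row totals: 169, 184, 172. Column totals: 181, 138, 206. Grand total N = 525.
Expected counts (row total × column total / N):
  None, Low: 169×181/525 = 58.2648
  None, Medium: 169×138/525 = 44.4229
  None, High: 169×206/525 = 66.3124
  Organic, Low: 184×181/525 = 63.4362
  Organic, Medium: 184×138/525 = 48.3657
  Organic, High: 184×206/525 = 72.1981
  Synthetic, Low: 172×181/525 = 59.2990
  Synthetic, Medium: 172×138/525 = 45.2114
  Synthetic, High: 172×206/525 = 67.4895
Contributions (O − E)²/E:
  (29 − 58.2648)²/58.2648 = 14.6989
  (75 − 44.4229)²/44.4229 = 21.0468
  (65 − 66.3124)²/66.3124 = 0.0260
  (95 − 63.4362)²/63.4362 = 15.7051
  (15 − 48.3657)²/48.3657 = 23.0178
  (74 − 72.1981)²/72.1981 = 0.0450
  (57 − 59.2990)²/59.2990 = 0.0891
  (48 − 45.2114)²/45.2114 = 0.1720
  (67 − 67.4895)²/67.4895 = 0.0036
χ² = 14.6989 + 21.0468 + 0.0260 + 15.7051 + 23.0178 + 0.0450 + 0.0891 + 0.1720 + 0.0036 = 74.804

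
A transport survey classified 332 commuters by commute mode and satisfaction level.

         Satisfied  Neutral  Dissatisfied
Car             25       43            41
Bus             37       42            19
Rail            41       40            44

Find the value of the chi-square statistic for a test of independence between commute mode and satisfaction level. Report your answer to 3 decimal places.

Row totals: 109, 98, 125. Column totals: 103, 125, 104. Grand total N = 332.
Expected counts (row total × column total / N):
  Car, Satisfied: 109×103/332 = 33.81627
  Car, Neutral: 109×125/332 = 41.03916
  Car, Dissatisfied: 109×104/332 = 34.14458
  Bus, Satisfied: 98×103/332 = 30.40361
  Bus, Neutral: 98×125/332 = 36.89759
  Bus, Dissatisfied: 98×104/332 = 30.69880
  Rail, Satisfied: 125×103/332 = 38.78012
  Rail, Neutral: 125×125/332 = 47.06325
  Rail, Dissatisfied: 125×104/332 = 39.15663
Contributions (O − E)²/E:
  (25 − 33.81627)²/33.81627 = 2.2985
  (43 − 41.03916)²/41.03916 = 0.0937
  (41 − 34.14458)²/34.14458 = 1.3764
  (37 − 30.40361)²/30.40361 = 1.4312
  (42 − 36.89759)²/36.89759 = 0.7056
  (19 − 30.69880)²/30.69880 = 4.4582
  (41 − 38.78012)²/38.78012 = 0.1271
  (40 − 47.06325)²/47.06325 = 1.0601
  (44 − 39.15663)²/39.15663 = 0.5991
χ² = 2.2985 + 0.0937 + 1.3764 + 1.4312 + 0.7056 + 4.4582 + 0.1271 + 1.0601 + 0.5991 = 12.150

12.150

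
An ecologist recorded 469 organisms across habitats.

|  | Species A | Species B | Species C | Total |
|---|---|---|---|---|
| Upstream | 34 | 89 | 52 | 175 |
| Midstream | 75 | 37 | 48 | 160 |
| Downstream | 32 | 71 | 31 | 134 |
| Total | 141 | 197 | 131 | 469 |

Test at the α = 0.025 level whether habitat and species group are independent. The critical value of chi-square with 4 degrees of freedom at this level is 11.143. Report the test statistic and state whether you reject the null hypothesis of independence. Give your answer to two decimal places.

45.57; reject H₀

Grand total N = 469.
Expected counts (row total × column total / N):
  Upstream, Species A: 175×141/469 = 52.612
  Upstream, Species B: 175×197/469 = 73.507
  Upstream, Species C: 175×131/469 = 48.881
  Midstream, Species A: 160×141/469 = 48.102
  Midstream, Species B: 160×197/469 = 67.207
  Midstream, Species C: 160×131/469 = 44.691
  Downstream, Species A: 134×141/469 = 40.286
  Downstream, Species B: 134×197/469 = 56.286
  Downstream, Species C: 134×131/469 = 37.429
Contributions (O − E)²/E:
  (34 − 52.612)²/52.612 = 6.5842
  (89 − 73.507)²/73.507 = 3.2654
  (52 − 48.881)²/48.881 = 0.1990
  (75 − 48.102)²/48.102 = 15.0410
  (37 − 67.207)²/67.207 = 13.5769
  (48 − 44.691)²/44.691 = 0.2450
  (32 − 40.286)²/40.286 = 1.7043
  (71 − 56.286)²/56.286 = 3.8465
  (31 − 37.429)²/37.429 = 1.1043
χ² = 6.5842 + 3.2654 + 0.1990 + 15.0410 + 13.5769 + 0.2450 + 1.7043 + 3.8465 + 1.1043 = 45.57
df = (3−1)(3−1) = 4. Since 45.57 > 11.143, reject the null hypothesis of independence at α = 0.025.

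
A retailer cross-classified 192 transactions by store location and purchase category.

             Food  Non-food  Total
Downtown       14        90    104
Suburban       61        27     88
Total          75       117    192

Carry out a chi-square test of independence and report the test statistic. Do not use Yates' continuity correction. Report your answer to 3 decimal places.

Grand total N = 192.
Expected counts (row total × column total / N):
  Downtown, Food: 104×75/192 = 40.6250
  Downtown, Non-food: 104×117/192 = 63.3750
  Suburban, Food: 88×75/192 = 34.3750
  Suburban, Non-food: 88×117/192 = 53.6250
Contributions (O − E)²/E:
  (14 − 40.6250)²/40.6250 = 17.4496
  (90 − 63.3750)²/63.3750 = 11.1857
  (61 − 34.3750)²/34.3750 = 20.6223
  (27 − 53.6250)²/53.6250 = 13.2194
χ² = 17.4496 + 11.1857 + 20.6223 + 13.2194 = 62.477

62.477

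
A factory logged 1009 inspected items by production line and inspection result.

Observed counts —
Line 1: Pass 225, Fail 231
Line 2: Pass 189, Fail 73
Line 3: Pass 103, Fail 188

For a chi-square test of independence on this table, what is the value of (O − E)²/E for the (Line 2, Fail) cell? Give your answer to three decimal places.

Row total (Line 2) = 262; column total (Fail) = 492; N = 1009.
Expected count E = 262 × 492 / 1009 = 127.7542.
Contribution = (O − E)²/E = (73 − 127.7542)² / 127.7542 = 23.467.

23.467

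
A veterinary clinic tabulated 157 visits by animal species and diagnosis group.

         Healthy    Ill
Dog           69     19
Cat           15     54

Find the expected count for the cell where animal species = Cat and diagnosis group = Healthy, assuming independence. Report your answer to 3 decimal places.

Row total (Cat) = 69; column total (Healthy) = 84; grand total N = 157.
Expected count = (row total × column total) / N = 69 × 84 / 157 = 36.917.

36.917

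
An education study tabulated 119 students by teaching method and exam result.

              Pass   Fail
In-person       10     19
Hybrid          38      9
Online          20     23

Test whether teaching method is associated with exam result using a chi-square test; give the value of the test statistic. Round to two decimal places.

18.85

Row totals: 29, 47, 43. Column totals: 68, 51. Grand total N = 119.
Expected counts (row total × column total / N):
  In-person, Pass: 29×68/119 = 16.571
  In-person, Fail: 29×51/119 = 12.429
  Hybrid, Pass: 47×68/119 = 26.857
  Hybrid, Fail: 47×51/119 = 20.143
  Online, Pass: 43×68/119 = 24.571
  Online, Fail: 43×51/119 = 18.429
Contributions (O − E)²/E:
  (10 − 16.571)²/16.571 = 2.6056
  (19 − 12.429)²/12.429 = 3.4740
  (38 − 26.857)²/26.857 = 4.6232
  (9 − 20.143)²/20.143 = 6.1642
  (20 − 24.571)²/24.571 = 0.8504
  (23 − 18.429)²/18.429 = 1.1338
χ² = 2.6056 + 3.4740 + 4.6232 + 6.1642 + 0.8504 + 1.1338 = 18.85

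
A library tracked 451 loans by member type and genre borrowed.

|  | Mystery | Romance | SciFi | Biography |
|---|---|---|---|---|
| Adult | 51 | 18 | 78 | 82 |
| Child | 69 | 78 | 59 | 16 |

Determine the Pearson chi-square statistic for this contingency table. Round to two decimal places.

Row totals: 229, 222. Column totals: 120, 96, 137, 98. Grand total N = 451.
Expected counts (row total × column total / N):
  Adult, Mystery: 229×120/451 = 60.931
  Adult, Romance: 229×96/451 = 48.745
  Adult, SciFi: 229×137/451 = 69.563
  Adult, Biography: 229×98/451 = 49.761
  Child, Mystery: 222×120/451 = 59.069
  Child, Romance: 222×96/451 = 47.255
  Child, SciFi: 222×137/451 = 67.437
  Child, Biography: 222×98/451 = 48.239
Contributions (O − E)²/E:
  (51 − 60.931)²/60.931 = 1.6186
  (18 − 48.745)²/48.745 = 19.3918
  (78 − 69.563)²/69.563 = 1.0233
  (82 − 49.761)²/49.761 = 20.8869
  (69 − 59.069)²/59.069 = 1.6697
  (78 − 47.255)²/47.255 = 20.0033
  (59 − 67.437)²/67.437 = 1.0555
  (16 − 48.239)²/48.239 = 21.5459
χ² = 1.6186 + 19.3918 + 1.0233 + 20.8869 + 1.6697 + 20.0033 + 1.0555 + 21.5459 = 87.20

87.20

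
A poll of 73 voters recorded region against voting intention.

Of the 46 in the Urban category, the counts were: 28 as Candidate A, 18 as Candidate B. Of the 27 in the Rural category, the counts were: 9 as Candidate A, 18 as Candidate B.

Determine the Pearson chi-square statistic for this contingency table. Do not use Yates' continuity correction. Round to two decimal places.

5.16

Row totals: 46, 27. Column totals: 37, 36. Grand total N = 73.
Expected counts (row total × column total / N):
  Urban, Candidate A: 46×37/73 = 23.315
  Urban, Candidate B: 46×36/73 = 22.685
  Rural, Candidate A: 27×37/73 = 13.685
  Rural, Candidate B: 27×36/73 = 13.315
Contributions (O − E)²/E:
  (28 − 23.315)²/23.315 = 0.9414
  (18 − 22.685)²/22.685 = 0.9676
  (9 − 13.685)²/13.685 = 1.6039
  (18 − 13.315)²/13.315 = 1.6485
χ² = 0.9414 + 0.9676 + 1.6039 + 1.6485 = 5.16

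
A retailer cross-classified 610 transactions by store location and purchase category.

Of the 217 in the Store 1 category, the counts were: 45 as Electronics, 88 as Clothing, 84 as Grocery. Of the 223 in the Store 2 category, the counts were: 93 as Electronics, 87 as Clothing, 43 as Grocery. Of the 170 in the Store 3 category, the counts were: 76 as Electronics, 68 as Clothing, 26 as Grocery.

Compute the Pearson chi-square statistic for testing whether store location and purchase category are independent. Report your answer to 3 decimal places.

45.621

Row totals: 217, 223, 170. Column totals: 214, 243, 153. Grand total N = 610.
Expected counts (row total × column total / N):
  Store 1, Electronics: 217×214/610 = 76.1279
  Store 1, Clothing: 217×243/610 = 86.4443
  Store 1, Grocery: 217×153/610 = 54.4279
  Store 2, Electronics: 223×214/610 = 78.2328
  Store 2, Clothing: 223×243/610 = 88.8344
  Store 2, Grocery: 223×153/610 = 55.9328
  Store 3, Electronics: 170×214/610 = 59.6393
  Store 3, Clothing: 170×243/610 = 67.7213
  Store 3, Grocery: 170×153/610 = 42.6393
Contributions (O − E)²/E:
  (45 − 76.1279)²/76.1279 = 12.7279
  (88 − 86.4443)²/86.4443 = 0.0280
  (84 − 54.4279)²/54.4279 = 16.0673
  (93 − 78.2328)²/78.2328 = 2.7875
  (87 − 88.8344)²/88.8344 = 0.0379
  (43 − 55.9328)²/55.9328 = 2.9903
  (76 − 59.6393)²/59.6393 = 4.4882
  (68 − 67.7213)²/67.7213 = 0.0011
  (26 − 42.6393)²/42.6393 = 6.4932
χ² = 12.7279 + 0.0280 + 16.0673 + 2.7875 + 0.0379 + 2.9903 + 4.4882 + 0.0011 + 6.4932 = 45.621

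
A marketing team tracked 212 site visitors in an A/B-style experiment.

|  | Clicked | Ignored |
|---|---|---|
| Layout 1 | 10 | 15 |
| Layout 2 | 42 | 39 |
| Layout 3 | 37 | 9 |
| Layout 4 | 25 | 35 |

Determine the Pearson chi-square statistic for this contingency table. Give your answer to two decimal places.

18.72

Row totals: 25, 81, 46, 60. Column totals: 114, 98. Grand total N = 212.
Expected counts (row total × column total / N):
  Layout 1, Clicked: 25×114/212 = 13.443
  Layout 1, Ignored: 25×98/212 = 11.557
  Layout 2, Clicked: 81×114/212 = 43.557
  Layout 2, Ignored: 81×98/212 = 37.443
  Layout 3, Clicked: 46×114/212 = 24.736
  Layout 3, Ignored: 46×98/212 = 21.264
  Layout 4, Clicked: 60×114/212 = 32.264
  Layout 4, Ignored: 60×98/212 = 27.736
Contributions (O − E)²/E:
  (10 − 13.443)²/13.443 = 0.8818
  (15 − 11.557)²/11.557 = 1.0257
  (42 − 43.557)²/43.557 = 0.0557
  (39 − 37.443)²/37.443 = 0.0647
  (37 − 24.736)²/24.736 = 6.0804
  (9 − 21.264)²/21.264 = 7.0733
  (25 − 32.264)²/32.264 = 1.6354
  (35 − 27.736)²/27.736 = 1.9024
χ² = 0.8818 + 1.0257 + 0.0557 + 0.0647 + 6.0804 + 7.0733 + 1.6354 + 1.9024 = 18.72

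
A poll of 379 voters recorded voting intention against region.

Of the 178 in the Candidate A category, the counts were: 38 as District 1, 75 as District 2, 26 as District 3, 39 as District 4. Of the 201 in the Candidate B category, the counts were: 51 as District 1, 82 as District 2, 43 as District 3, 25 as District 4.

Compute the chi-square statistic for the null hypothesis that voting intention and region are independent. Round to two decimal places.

Row totals: 178, 201. Column totals: 89, 157, 69, 64. Grand total N = 379.
Expected counts (row total × column total / N):
  Candidate A, District 1: 178×89/379 = 41.799
  Candidate A, District 2: 178×157/379 = 73.736
  Candidate A, District 3: 178×69/379 = 32.406
  Candidate A, District 4: 178×64/379 = 30.058
  Candidate B, District 1: 201×89/379 = 47.201
  Candidate B, District 2: 201×157/379 = 83.264
  Candidate B, District 3: 201×69/379 = 36.594
  Candidate B, District 4: 201×64/379 = 33.942
Contributions (O − E)²/E:
  (38 − 41.799)²/41.799 = 0.3453
  (75 − 73.736)²/73.736 = 0.0217
  (26 − 32.406)²/32.406 = 1.2663
  (39 − 30.058)²/30.058 = 2.6602
  (51 − 47.201)²/47.201 = 0.3058
  (82 − 83.264)²/83.264 = 0.0192
  (43 − 36.594)²/36.594 = 1.1214
  (25 − 33.942)²/33.942 = 2.3558
χ² = 0.3453 + 0.0217 + 1.2663 + 2.6602 + 0.3058 + 0.0192 + 1.1214 + 2.3558 = 8.10

8.10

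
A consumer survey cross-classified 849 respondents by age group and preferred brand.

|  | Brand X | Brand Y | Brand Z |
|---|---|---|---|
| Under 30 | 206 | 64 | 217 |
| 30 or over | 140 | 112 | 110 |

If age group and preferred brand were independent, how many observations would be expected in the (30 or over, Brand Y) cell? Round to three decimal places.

Row total (30 or over) = 362; column total (Brand Y) = 176; grand total N = 849.
Expected count = (row total × column total) / N = 362 × 176 / 849 = 75.044.

75.044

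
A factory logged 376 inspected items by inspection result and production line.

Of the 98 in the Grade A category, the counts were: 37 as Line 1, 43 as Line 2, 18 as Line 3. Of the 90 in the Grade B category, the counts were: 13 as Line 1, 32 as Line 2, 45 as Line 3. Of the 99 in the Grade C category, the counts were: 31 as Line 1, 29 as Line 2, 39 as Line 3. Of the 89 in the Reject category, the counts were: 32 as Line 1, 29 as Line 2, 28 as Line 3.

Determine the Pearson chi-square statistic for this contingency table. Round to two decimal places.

Row totals: 98, 90, 99, 89. Column totals: 113, 133, 130. Grand total N = 376.
Expected counts (row total × column total / N):
  Grade A, Line 1: 98×113/376 = 29.452
  Grade A, Line 2: 98×133/376 = 34.665
  Grade A, Line 3: 98×130/376 = 33.883
  Grade B, Line 1: 90×113/376 = 27.048
  Grade B, Line 2: 90×133/376 = 31.835
  Grade B, Line 3: 90×130/376 = 31.117
  Grade C, Line 1: 99×113/376 = 29.753
  Grade C, Line 2: 99×133/376 = 35.019
  Grade C, Line 3: 99×130/376 = 34.229
  Reject, Line 1: 89×113/376 = 26.747
  Reject, Line 2: 89×133/376 = 31.481
  Reject, Line 3: 89×130/376 = 30.771
Contributions (O − E)²/E:
  (37 − 29.452)²/29.452 = 1.9344
  (43 − 34.665)²/34.665 = 2.0041
  (18 − 33.883)²/33.883 = 7.4453
  (13 − 27.048)²/27.048 = 7.2962
  (32 − 31.835)²/31.835 = 0.0009
  (45 − 31.117)²/31.117 = 6.1940
  (31 − 29.753)²/29.753 = 0.0523
  (29 − 35.019)²/35.019 = 1.0345
  (39 − 34.229)²/34.229 = 0.6650
  (32 − 26.747)²/26.747 = 1.0317
  (29 − 31.481)²/31.481 = 0.1955
  (28 − 30.771)²/30.771 = 0.2495
χ² = 1.9344 + 2.0041 + 7.4453 + 7.2962 + 0.0009 + 6.1940 + 0.0523 + 1.0345 + 0.6650 + 1.0317 + 0.1955 + 0.2495 = 28.10

28.10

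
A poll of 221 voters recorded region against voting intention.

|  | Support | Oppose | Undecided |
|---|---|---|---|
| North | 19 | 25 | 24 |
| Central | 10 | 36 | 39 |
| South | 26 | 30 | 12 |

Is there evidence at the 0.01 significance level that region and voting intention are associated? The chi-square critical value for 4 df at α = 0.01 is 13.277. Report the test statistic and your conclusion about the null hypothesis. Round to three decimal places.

Row totals: 68, 85, 68. Column totals: 55, 91, 75. Grand total N = 221.
Expected counts (row total × column total / N):
  North, Support: 68×55/221 = 16.9231
  North, Oppose: 68×91/221 = 28.0000
  North, Undecided: 68×75/221 = 23.0769
  Central, Support: 85×55/221 = 21.1538
  Central, Oppose: 85×91/221 = 35.0000
  Central, Undecided: 85×75/221 = 28.8462
  South, Support: 68×55/221 = 16.9231
  South, Oppose: 68×91/221 = 28.0000
  South, Undecided: 68×75/221 = 23.0769
Contributions (O − E)²/E:
  (19 − 16.9231)²/16.9231 = 0.2549
  (25 − 28.0000)²/28.0000 = 0.3214
  (24 − 23.0769)²/23.0769 = 0.0369
  (10 − 21.1538)²/21.1538 = 5.8811
  (36 − 35.0000)²/35.0000 = 0.0286
  (39 − 28.8462)²/28.8462 = 3.5741
  (26 − 16.9231)²/16.9231 = 4.8685
  (30 − 28.0000)²/28.0000 = 0.1429
  (12 − 23.0769)²/23.0769 = 5.3169
χ² = 0.2549 + 0.3214 + 0.0369 + 5.8811 + 0.0286 + 3.5741 + 4.8685 + 0.1429 + 5.3169 = 20.425
df = (3−1)(3−1) = 4. Since 20.425 > 13.277, reject the null hypothesis of independence at α = 0.01.

20.425; reject H₀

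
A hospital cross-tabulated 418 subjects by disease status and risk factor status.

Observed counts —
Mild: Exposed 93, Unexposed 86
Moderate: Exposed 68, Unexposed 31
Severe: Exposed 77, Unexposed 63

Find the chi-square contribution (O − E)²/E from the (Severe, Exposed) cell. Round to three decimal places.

Row total (Severe) = 140; column total (Exposed) = 238; N = 418.
Expected count E = 140 × 238 / 418 = 79.7129.
Contribution = (O − E)²/E = (77 − 79.7129)² / 79.7129 = 0.092.

0.092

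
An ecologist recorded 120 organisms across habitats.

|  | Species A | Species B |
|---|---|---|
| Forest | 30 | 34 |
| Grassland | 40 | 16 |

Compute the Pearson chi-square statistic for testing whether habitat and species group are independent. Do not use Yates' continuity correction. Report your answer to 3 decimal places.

Row totals: 64, 56. Column totals: 70, 50. Grand total N = 120.
Expected counts (row total × column total / N):
  Forest, Species A: 64×70/120 = 37.3333
  Forest, Species B: 64×50/120 = 26.6667
  Grassland, Species A: 56×70/120 = 32.6667
  Grassland, Species B: 56×50/120 = 23.3333
Contributions (O − E)²/E:
  (30 − 37.3333)²/37.3333 = 1.4405
  (34 − 26.6667)²/26.6667 = 2.0166
  (40 − 32.6667)²/32.6667 = 1.6462
  (16 − 23.3333)²/23.3333 = 2.3047
χ² = 1.4405 + 2.0166 + 1.6462 + 2.3047 = 7.408

7.408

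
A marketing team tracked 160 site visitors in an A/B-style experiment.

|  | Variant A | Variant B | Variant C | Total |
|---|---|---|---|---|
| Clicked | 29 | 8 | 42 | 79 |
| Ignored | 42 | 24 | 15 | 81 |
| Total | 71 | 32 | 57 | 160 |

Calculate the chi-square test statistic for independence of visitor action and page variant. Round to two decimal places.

Grand total N = 160.
Expected counts (row total × column total / N):
  Clicked, Variant A: 79×71/160 = 35.056
  Clicked, Variant B: 79×32/160 = 15.800
  Clicked, Variant C: 79×57/160 = 28.144
  Ignored, Variant A: 81×71/160 = 35.944
  Ignored, Variant B: 81×32/160 = 16.200
  Ignored, Variant C: 81×57/160 = 28.856
Contributions (O − E)²/E:
  (29 − 35.056)²/35.056 = 1.0462
  (8 − 15.800)²/15.800 = 3.8506
  (42 − 28.144)²/28.144 = 6.8217
  (42 − 35.944)²/35.944 = 1.0203
  (24 − 16.200)²/16.200 = 3.7556
  (15 − 28.856)²/28.856 = 6.6533
χ² = 1.0462 + 3.8506 + 6.8217 + 1.0203 + 3.7556 + 6.6533 = 23.15

23.15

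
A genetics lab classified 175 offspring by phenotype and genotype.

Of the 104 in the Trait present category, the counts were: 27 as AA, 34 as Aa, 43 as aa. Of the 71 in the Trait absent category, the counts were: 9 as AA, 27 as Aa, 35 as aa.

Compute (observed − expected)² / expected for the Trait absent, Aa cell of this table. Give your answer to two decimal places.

Row total (Trait absent) = 71; column total (Aa) = 61; N = 175.
Expected count E = 71 × 61 / 175 = 24.749.
Contribution = (O − E)²/E = (27 − 24.749)² / 24.749 = 0.20.

0.20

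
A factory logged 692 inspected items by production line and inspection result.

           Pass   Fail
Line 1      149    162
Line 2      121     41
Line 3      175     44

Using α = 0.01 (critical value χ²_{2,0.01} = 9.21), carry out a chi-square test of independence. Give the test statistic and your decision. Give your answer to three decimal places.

67.264; reject H₀

Row totals: 311, 162, 219. Column totals: 445, 247. Grand total N = 692.
Expected counts (row total × column total / N):
  Line 1, Pass: 311×445/692 = 199.9928
  Line 1, Fail: 311×247/692 = 111.0072
  Line 2, Pass: 162×445/692 = 104.1763
  Line 2, Fail: 162×247/692 = 57.8237
  Line 3, Pass: 219×445/692 = 140.8309
  Line 3, Fail: 219×247/692 = 78.1691
Contributions (O − E)²/E:
  (149 − 199.9928)²/199.9928 = 13.0018
  (162 − 111.0072)²/111.0072 = 23.4243
  (121 − 104.1763)²/104.1763 = 2.7169
  (41 − 57.8237)²/57.8237 = 4.8948
  (175 − 140.8309)²/140.8309 = 8.2903
  (44 − 78.1691)²/78.1691 = 14.9359
χ² = 13.0018 + 23.4243 + 2.7169 + 4.8948 + 8.2903 + 14.9359 = 67.264
df = (3−1)(2−1) = 2. Since 67.264 > 9.21, reject the null hypothesis of independence at α = 0.01.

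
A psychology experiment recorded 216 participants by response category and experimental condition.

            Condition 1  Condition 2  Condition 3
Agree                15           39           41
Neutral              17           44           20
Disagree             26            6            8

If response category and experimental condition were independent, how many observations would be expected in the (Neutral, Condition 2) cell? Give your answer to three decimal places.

Row total (Neutral) = 81; column total (Condition 2) = 89; grand total N = 216.
Expected count = (row total × column total) / N = 81 × 89 / 216 = 33.375.

33.375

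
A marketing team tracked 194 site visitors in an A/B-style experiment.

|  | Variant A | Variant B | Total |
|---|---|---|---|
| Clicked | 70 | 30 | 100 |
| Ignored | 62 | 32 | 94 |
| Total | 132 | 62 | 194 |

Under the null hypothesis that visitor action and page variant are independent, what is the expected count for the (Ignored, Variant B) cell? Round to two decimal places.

30.04

Row total (Ignored) = 94; column total (Variant B) = 62; grand total N = 194.
Expected count = (row total × column total) / N = 94 × 62 / 194 = 30.04.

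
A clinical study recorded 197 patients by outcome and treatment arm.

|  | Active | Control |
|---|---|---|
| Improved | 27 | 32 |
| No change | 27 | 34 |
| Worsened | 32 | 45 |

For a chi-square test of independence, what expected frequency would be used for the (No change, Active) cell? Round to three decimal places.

26.629

Row total (No change) = 61; column total (Active) = 86; grand total N = 197.
Expected count = (row total × column total) / N = 61 × 86 / 197 = 26.629.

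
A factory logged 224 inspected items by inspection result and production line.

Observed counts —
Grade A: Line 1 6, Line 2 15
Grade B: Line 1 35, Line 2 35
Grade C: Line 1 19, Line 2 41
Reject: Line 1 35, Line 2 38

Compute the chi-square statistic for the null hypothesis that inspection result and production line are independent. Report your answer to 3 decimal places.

7.049

Row totals: 21, 70, 60, 73. Column totals: 95, 129. Grand total N = 224.
Expected counts (row total × column total / N):
  Grade A, Line 1: 21×95/224 = 8.9062
  Grade A, Line 2: 21×129/224 = 12.0938
  Grade B, Line 1: 70×95/224 = 29.6875
  Grade B, Line 2: 70×129/224 = 40.3125
  Grade C, Line 1: 60×95/224 = 25.4464
  Grade C, Line 2: 60×129/224 = 34.5536
  Reject, Line 1: 73×95/224 = 30.9598
  Reject, Line 2: 73×129/224 = 42.0402
Contributions (O − E)²/E:
  (6 − 8.9062)²/8.9062 = 0.9483
  (15 − 12.0938)²/12.0938 = 0.6984
  (35 − 29.6875)²/29.6875 = 0.9507
  (35 − 40.3125)²/40.3125 = 0.7001
  (19 − 25.4464)²/25.4464 = 1.6331
  (41 − 34.5536)²/34.5536 = 1.2027
  (35 − 30.9598)²/30.9598 = 0.5272
  (38 − 42.0402)²/42.0402 = 0.3883
χ² = 0.9483 + 0.6984 + 0.9507 + 0.7001 + 1.6331 + 1.2027 + 0.5272 + 0.3883 = 7.049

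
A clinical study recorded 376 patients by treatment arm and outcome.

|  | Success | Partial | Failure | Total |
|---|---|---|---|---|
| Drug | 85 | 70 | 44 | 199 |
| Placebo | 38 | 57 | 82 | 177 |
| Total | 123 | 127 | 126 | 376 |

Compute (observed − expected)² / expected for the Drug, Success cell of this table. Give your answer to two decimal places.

Row total (Drug) = 199; column total (Success) = 123; N = 376.
Expected count E = 199 × 123 / 376 = 65.098.
Contribution = (O − E)²/E = (85 − 65.098)² / 65.098 = 6.08.

6.08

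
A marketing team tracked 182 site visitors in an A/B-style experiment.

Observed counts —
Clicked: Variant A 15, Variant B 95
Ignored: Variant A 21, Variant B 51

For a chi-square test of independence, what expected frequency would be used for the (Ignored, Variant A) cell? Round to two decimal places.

Row total (Ignored) = 72; column total (Variant A) = 36; grand total N = 182.
Expected count = (row total × column total) / N = 72 × 36 / 182 = 14.24.

14.24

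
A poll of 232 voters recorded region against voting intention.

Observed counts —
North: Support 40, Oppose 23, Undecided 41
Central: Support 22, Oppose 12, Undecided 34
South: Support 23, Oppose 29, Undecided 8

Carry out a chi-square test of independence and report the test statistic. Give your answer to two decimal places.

Row totals: 104, 68, 60. Column totals: 85, 64, 83. Grand total N = 232.
Expected counts (row total × column total / N):
  North, Support: 104×85/232 = 38.103
  North, Oppose: 104×64/232 = 28.690
  North, Undecided: 104×83/232 = 37.207
  Central, Support: 68×85/232 = 24.914
  Central, Oppose: 68×64/232 = 18.759
  Central, Undecided: 68×83/232 = 24.328
  South, Support: 60×85/232 = 21.983
  South, Oppose: 60×64/232 = 16.552
  South, Undecided: 60×83/232 = 21.466
Contributions (O − E)²/E:
  (40 − 38.103)²/38.103 = 0.0944
  (23 − 28.690)²/28.690 = 1.1285
  (41 − 37.207)²/37.207 = 0.3867
  (22 − 24.914)²/24.914 = 0.3408
  (12 − 18.759)²/18.759 = 2.4353
  (34 − 24.328)²/24.328 = 3.8453
  (23 − 21.983)²/21.983 = 0.0470
  (29 − 16.552)²/16.552 = 9.3616
  (8 − 21.466)²/21.466 = 8.4475
χ² = 0.0944 + 1.1285 + 0.3867 + 0.3408 + 2.4353 + 3.8453 + 0.0470 + 9.3616 + 8.4475 = 26.09

26.09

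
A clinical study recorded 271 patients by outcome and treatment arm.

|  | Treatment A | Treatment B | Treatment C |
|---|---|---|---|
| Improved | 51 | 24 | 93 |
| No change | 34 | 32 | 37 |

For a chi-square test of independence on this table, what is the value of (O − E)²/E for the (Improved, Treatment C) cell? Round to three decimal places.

1.911

Row total (Improved) = 168; column total (Treatment C) = 130; N = 271.
Expected count E = 168 × 130 / 271 = 80.5904.
Contribution = (O − E)²/E = (93 − 80.5904)² / 80.5904 = 1.911.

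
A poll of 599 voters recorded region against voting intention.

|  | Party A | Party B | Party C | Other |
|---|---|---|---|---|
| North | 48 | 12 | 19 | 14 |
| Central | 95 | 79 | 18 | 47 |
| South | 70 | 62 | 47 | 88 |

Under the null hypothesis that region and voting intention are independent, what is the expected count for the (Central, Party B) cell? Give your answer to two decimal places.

Row total (Central) = 239; column total (Party B) = 153; grand total N = 599.
Expected count = (row total × column total) / N = 239 × 153 / 599 = 61.05.

61.05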